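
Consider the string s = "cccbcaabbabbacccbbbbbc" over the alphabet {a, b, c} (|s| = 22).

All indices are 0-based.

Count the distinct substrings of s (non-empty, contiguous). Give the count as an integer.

213

rank | idx | suffix
   0 |   5 | aabbabbacccbbbbbc
   1 |   6 | abbabbacccbbbbbc
   2 |   9 | abbacccbbbbbc
   3 |  12 | acccbbbbbc
   4 |   8 | babbacccbbbbbc
   5 |  11 | bacccbbbbbc
   6 |   7 | bbabbacccbbbbbc
   7 |  10 | bbacccbbbbbc
   8 |  16 | bbbbbc
   9 |  17 | bbbbc
  10 |  18 | bbbc
  11 |  19 | bbc
  12 |  20 | bc
  13 |   3 | bcaabbabbacccbbbbbc
  14 |  21 | c
  15 |   4 | caabbabbacccbbbbbc
  16 |  15 | cbbbbbc
  17 |   2 | cbcaabbabbacccbbbbbc
  18 |  14 | ccbbbbbc
  19 |   1 | ccbcaabbabbacccbbbbbc
  20 |  13 | cccbbbbbc
  21 |   0 | cccbcaabbabbacccbbbbbc

SA = [5, 6, 9, 12, 8, 11, 7, 10, 16, 17, 18, 19, 20, 3, 21, 4, 15, 2, 14, 1, 13, 0]
[i] adj suffixes → lcp
  [1] 5/6 → 1 ('a')
  [2] 6/9 → 4 ('abba')
  [3] 9/12 → 1 ('a')
  [4] 12/8 → 0 ('')
  [5] 8/11 → 2 ('ba')
  [6] 11/7 → 1 ('b')
  [7] 7/10 → 3 ('bba')
  [8] 10/16 → 2 ('bb')
  [9] 16/17 → 4 ('bbbb')
  [10] 17/18 → 3 ('bbb')
  [11] 18/19 → 2 ('bb')
  [12] 19/20 → 1 ('b')
  [13] 20/3 → 2 ('bc')
  [14] 3/21 → 0 ('')
  [15] 21/4 → 1 ('c')
  [16] 4/15 → 1 ('c')
  [17] 15/2 → 2 ('cb')
  [18] 2/14 → 1 ('c')
  [19] 14/1 → 3 ('ccb')
  [20] 1/13 → 2 ('cc')
  [21] 13/0 → 4 ('cccb')

n(n+1)/2 = 22·23/2 = 253
Σ LCP = 0 + 1 + 4 + 1 + 0 + 2 + 1 + 3 + 2 + 4 + 3 + 2 + 1 + 2 + 0 + 1 + 1 + 2 + 1 + 3 + 2 + 4 = 40
distinct = 253 − 40 = 213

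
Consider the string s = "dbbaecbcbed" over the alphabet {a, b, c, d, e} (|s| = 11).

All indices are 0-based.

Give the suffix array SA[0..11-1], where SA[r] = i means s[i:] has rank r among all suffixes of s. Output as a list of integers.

[3, 2, 1, 6, 8, 5, 7, 10, 0, 4, 9]

sorted suffixes:
  #0 SA[0]=3  'aecbcbed'
  #1 SA[1]=2  'baecbcbed'
  #2 SA[2]=1  'bbaecbcbed'
  #3 SA[3]=6  'bcbed'
  #4 SA[4]=8  'bed'
  #5 SA[5]=5  'cbcbed'
  #6 SA[6]=7  'cbed'
  #7 SA[7]=10  'd'
  #8 SA[8]=0  'dbbaecbcbed'
  #9 SA[9]=4  'ecbcbed'
  #10 SA[10]=9  'ed'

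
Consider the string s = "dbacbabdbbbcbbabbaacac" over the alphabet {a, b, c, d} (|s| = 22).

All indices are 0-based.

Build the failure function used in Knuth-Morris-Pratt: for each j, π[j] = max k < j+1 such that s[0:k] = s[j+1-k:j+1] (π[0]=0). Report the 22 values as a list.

π[0] = 0
j=1 s[j]='b': π[1]=0 (border '')
j=2 s[j]='a': π[2]=0 (border '')
j=3 s[j]='c': π[3]=0 (border '')
j=4 s[j]='b': π[4]=0 (border '')
j=5 s[j]='a': π[5]=0 (border '')
j=6 s[j]='b': π[6]=0 (border '')
j=7 s[j]='d': π[7]=1 (border 'd')
j=8 s[j]='b': π[8]=2 (border 'db')
j=9 s[j]='b': k: 2→0; π[9]=0 (border '')
j=10 s[j]='b': π[10]=0 (border '')
j=11 s[j]='c': π[11]=0 (border '')
j=12 s[j]='b': π[12]=0 (border '')
j=13 s[j]='b': π[13]=0 (border '')
j=14 s[j]='a': π[14]=0 (border '')
j=15 s[j]='b': π[15]=0 (border '')
j=16 s[j]='b': π[16]=0 (border '')
j=17 s[j]='a': π[17]=0 (border '')
j=18 s[j]='a': π[18]=0 (border '')
j=19 s[j]='c': π[19]=0 (border '')
j=20 s[j]='a': π[20]=0 (border '')
j=21 s[j]='c': π[21]=0 (border '')

[0, 0, 0, 0, 0, 0, 0, 1, 2, 0, 0, 0, 0, 0, 0, 0, 0, 0, 0, 0, 0, 0]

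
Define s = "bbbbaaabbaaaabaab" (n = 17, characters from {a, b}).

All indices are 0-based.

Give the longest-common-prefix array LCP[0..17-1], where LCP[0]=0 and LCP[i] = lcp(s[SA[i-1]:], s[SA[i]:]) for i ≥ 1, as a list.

sorted suffixes:
  #0 SA[0]=9  'aaaabaab'
  #1 SA[1]=10  'aaabaab'
  #2 SA[2]=4  'aaabbaaaabaab'
  #3 SA[3]=14  'aab'
  #4 SA[4]=11  'aabaab'
  #5 SA[5]=5  'aabbaaaabaab'
  #6 SA[6]=15  'ab'
  #7 SA[7]=12  'abaab'
  #8 SA[8]=6  'abbaaaabaab'
  #9 SA[9]=16  'b'
  #10 SA[10]=8  'baaaabaab'
  #11 SA[11]=3  'baaabbaaaabaab'
  #12 SA[12]=13  'baab'
  #13 SA[13]=7  'bbaaaabaab'
  #14 SA[14]=2  'bbaaabbaaaabaab'
  #15 SA[15]=1  'bbbaaabbaaaabaab'
  #16 SA[16]=0  'bbbbaaabbaaaabaab'

SA = [9, 10, 4, 14, 11, 5, 15, 12, 6, 16, 8, 3, 13, 7, 2, 1, 0]
i: (SA[i-1],SA[i]) lcp shared
  1: (9,10) 3 'aaa'
  2: (10,4) 4 'aaab'
  3: (4,14) 2 'aa'
  4: (14,11) 3 'aab'
  5: (11,5) 3 'aab'
  6: (5,15) 1 'a'
  7: (15,12) 2 'ab'
  8: (12,6) 2 'ab'
  9: (6,16) 0 ''
  10: (16,8) 1 'b'
  11: (8,3) 4 'baaa'
  12: (3,13) 3 'baa'
  13: (13,7) 1 'b'
  14: (7,2) 5 'bbaaa'
  15: (2,1) 2 'bb'
  16: (1,0) 3 'bbb'

[0, 3, 4, 2, 3, 3, 1, 2, 2, 0, 1, 4, 3, 1, 5, 2, 3]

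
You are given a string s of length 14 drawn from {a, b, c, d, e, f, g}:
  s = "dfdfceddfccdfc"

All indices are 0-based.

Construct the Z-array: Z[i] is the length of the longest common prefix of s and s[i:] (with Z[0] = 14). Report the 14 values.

Z[0]=14
i=1: i≥r, start 0; Z[1]=0
i=2: i≥r, start 0; Z[2]=2 extend→box=[2,4)
i=3: min(r-i=1, Z[1]=0)=0; Z[3]=0
i=4: i≥r, start 0; Z[4]=0
i=5: i≥r, start 0; Z[5]=0
i=6: i≥r, start 0; Z[6]=1 extend→box=[6,7)
i=7: i≥r, start 0; Z[7]=2 extend→box=[7,9)
i=8: min(r-i=1, Z[1]=0)=0; Z[8]=0
i=9: i≥r, start 0; Z[9]=0
i=10: i≥r, start 0; Z[10]=0
i=11: i≥r, start 0; Z[11]=2 extend→box=[11,13)
i=12: min(r-i=1, Z[1]=0)=0; Z[12]=0
i=13: i≥r, start 0; Z[13]=0

[14, 0, 2, 0, 0, 0, 1, 2, 0, 0, 0, 2, 0, 0]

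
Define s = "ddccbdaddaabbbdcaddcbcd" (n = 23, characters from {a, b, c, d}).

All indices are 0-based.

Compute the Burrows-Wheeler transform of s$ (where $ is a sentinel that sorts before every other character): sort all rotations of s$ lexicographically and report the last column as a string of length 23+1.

ddadcabccbddcdbcdbbddaa$

rank  rotation                  last
    0  $ddccbdaddaabbbdcaddcbcd  d
    1  aabbbdcaddcbcd$ddccbdadd  d
    2  abbbdcaddcbcd$ddccbdadda  a
    3  addaabbbdcaddcbcd$ddccbd  d
    4  addcbcd$ddccbdaddaabbbdc  c
    5  bbbdcaddcbcd$ddccbdaddaa  a
    6  bbdcaddcbcd$ddccbdaddaab  b
    7  bcd$ddccbdaddaabbbdcaddc  c
    8  bdaddaabbbdcaddcbcd$ddcc  c
    9  bdcaddcbcd$ddccbdaddaabb  b
   10  caddcbcd$ddccbdaddaabbbd  d
   11  cbcd$ddccbdaddaabbbdcadd  d
   12  cbdaddaabbbdcaddcbcd$ddc  c
   13  ccbdaddaabbbdcaddcbcd$dd  d
   14  cd$ddccbdaddaabbbdcaddcb  b
   15  d$ddccbdaddaabbbdcaddcbc  c
   16  daabbbdcaddcbcd$ddccbdad  d
   17  daddaabbbdcaddcbcd$ddccb  b
   18  dcaddcbcd$ddccbdaddaabbb  b
   19  dcbcd$ddccbdaddaabbbdcad  d
   20  dccbdaddaabbbdcaddcbcd$d  d
   21  ddaabbbdcaddcbcd$ddccbda  a
   22  ddcbcd$ddccbdaddaabbbdca  a
   23  ddccbdaddaabbbdcaddcbcd$  $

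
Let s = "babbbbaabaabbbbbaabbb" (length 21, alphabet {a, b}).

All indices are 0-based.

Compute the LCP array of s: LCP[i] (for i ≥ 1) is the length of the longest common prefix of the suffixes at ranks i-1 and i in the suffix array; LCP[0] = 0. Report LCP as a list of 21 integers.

[0, 3, 5, 1, 2, 4, 5, 0, 1, 4, 6, 2, 1, 2, 5, 2, 3, 6, 3, 7, 4]

rank | idx | suffix
   0 |   6 | aabaabbbbbaabbb
   1 |  16 | aabbb
   2 |   9 | aabbbbbaabbb
   3 |   7 | abaabbbbbaabbb
   4 |  17 | abbb
   5 |   1 | abbbbaabaabbbbbaabbb
   6 |  10 | abbbbbaabbb
   7 |  20 | b
   8 |   5 | baabaabbbbbaabbb
   9 |  15 | baabbb
  10 |   8 | baabbbbbaabbb
  11 |   0 | babbbbaabaabbbbbaabbb
  12 |  19 | bb
  13 |   4 | bbaabaabbbbbaabbb
  14 |  14 | bbaabbb
  15 |  18 | bbb
  16 |   3 | bbbaabaabbbbbaabbb
  17 |  13 | bbbaabbb
  18 |   2 | bbbbaabaabbbbbaabbb
  19 |  12 | bbbbaabbb
  20 |  11 | bbbbbaabbb

SA = [6, 16, 9, 7, 17, 1, 10, 20, 5, 15, 8, 0, 19, 4, 14, 18, 3, 13, 2, 12, 11]
rank  pair      lcp
   1  s[6:],s[16:]  3  'aab'
   2  s[16:],s[9:]  5  'aabbb'
   3  s[9:],s[7:]  1  'a'
   4  s[7:],s[17:]  2  'ab'
   5  s[17:],s[1:]  4  'abbb'
   6  s[1:],s[10:]  5  'abbbb'
   7  s[10:],s[20:]  0  ''
   8  s[20:],s[5:]  1  'b'
   9  s[5:],s[15:]  4  'baab'
  10  s[15:],s[8:]  6  'baabbb'
  11  s[8:],s[0:]  2  'ba'
  12  s[0:],s[19:]  1  'b'
  13  s[19:],s[4:]  2  'bb'
  14  s[4:],s[14:]  5  'bbaab'
  15  s[14:],s[18:]  2  'bb'
  16  s[18:],s[3:]  3  'bbb'
  17  s[3:],s[13:]  6  'bbbaab'
  18  s[13:],s[2:]  3  'bbb'
  19  s[2:],s[12:]  7  'bbbbaab'
  20  s[12:],s[11:]  4  'bbbb'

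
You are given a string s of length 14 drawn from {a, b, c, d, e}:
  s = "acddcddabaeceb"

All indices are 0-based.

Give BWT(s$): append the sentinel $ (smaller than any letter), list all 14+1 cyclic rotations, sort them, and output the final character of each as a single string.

rank  rotation         last
    0  $acddcddabaeceb  b
    1  abaeceb$acddcdd  d
    2  acddcddabaeceb$  $
    3  aeceb$acddcddab  b
    4  b$acddcddabaece  e
    5  baeceb$acddcdda  a
    6  cddabaeceb$acdd  d
    7  cddcddabaeceb$a  a
    8  ceb$acddcddabae  e
    9  dabaeceb$acddcd  d
   10  dcddabaeceb$acd  d
   11  ddabaeceb$acddc  c
   12  ddcddabaeceb$ac  c
   13  eb$acddcddabaec  c
   14  eceb$acddcddaba  a

bd$beadaeddccca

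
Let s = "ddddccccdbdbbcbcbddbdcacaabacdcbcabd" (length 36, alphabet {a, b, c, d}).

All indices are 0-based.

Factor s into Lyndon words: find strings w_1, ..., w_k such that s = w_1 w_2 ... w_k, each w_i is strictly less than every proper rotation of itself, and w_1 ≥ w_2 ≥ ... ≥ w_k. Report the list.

["d", "d", "d", "d", "ccccd", "bd", "bbcbcbddbdc", "ac", "aabacdcbcabd"]

emit factor 1: 'd' (i=0, period=1)
emit factor 2: 'd' (i=1, period=1)
emit factor 3: 'd' (i=2, period=1)
emit factor 4: 'd' (i=3, period=1)
emit factor 5: 'ccccd' (i=4, period=5)
emit factor 6: 'bd' (i=9, period=2)
emit factor 7: 'bbcbcbddbdc' (i=11, period=11)
emit factor 8: 'ac' (i=22, period=2)
emit factor 9: 'aabacdcbcabd' (i=24, period=12)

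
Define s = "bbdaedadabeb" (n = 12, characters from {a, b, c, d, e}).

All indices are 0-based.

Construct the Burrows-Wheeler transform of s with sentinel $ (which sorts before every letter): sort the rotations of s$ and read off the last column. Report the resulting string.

bddde$baaebba

rank  rotation       last
    0  $bbdaedadabeb  b
    1  abeb$bbdaedad  d
    2  adabeb$bbdaed  d
    3  aedadabeb$bbd  d
    4  b$bbdaedadabe  e
    5  bbdaedadabeb$  $
    6  bdaedadabeb$b  b
    7  beb$bbdaedada  a
    8  dabeb$bbdaeda  a
    9  dadabeb$bbdae  e
   10  daedadabeb$bb  b
   11  eb$bbdaedadab  b
   12  edadabeb$bbda  a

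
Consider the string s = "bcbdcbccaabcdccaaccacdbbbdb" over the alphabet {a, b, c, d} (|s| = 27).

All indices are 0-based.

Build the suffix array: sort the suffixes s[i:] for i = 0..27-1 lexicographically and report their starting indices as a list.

rank | idx | suffix
   0 |   8 | aabcdccaaccacdbbbdb
   1 |  15 | aaccacdbbbdb
   2 |   9 | abcdccaaccacdbbbdb
   3 |  16 | accacdbbbdb
   4 |  19 | acdbbbdb
   5 |  26 | b
   6 |  22 | bbbdb
   7 |  23 | bbdb
   8 |   0 | bcbdcbccaabcdccaaccacdbbbdb
   9 |   5 | bccaabcdccaaccacdbbbdb
  10 |  10 | bcdccaaccacdbbbdb
  11 |  24 | bdb
  12 |   2 | bdcbccaabcdccaaccacdbbbdb
  13 |   7 | caabcdccaaccacdbbbdb
  14 |  14 | caaccacdbbbdb
  15 |  18 | cacdbbbdb
  16 |   4 | cbccaabcdccaaccacdbbbdb
  17 |   1 | cbdcbccaabcdccaaccacdbbbdb
  18 |   6 | ccaabcdccaaccacdbbbdb
  19 |  13 | ccaaccacdbbbdb
  20 |  17 | ccacdbbbdb
  21 |  20 | cdbbbdb
  22 |  11 | cdccaaccacdbbbdb
  23 |  25 | db
  24 |  21 | dbbbdb
  25 |   3 | dcbccaabcdccaaccacdbbbdb
  26 |  12 | dccaaccacdbbbdb

[8, 15, 9, 16, 19, 26, 22, 23, 0, 5, 10, 24, 2, 7, 14, 18, 4, 1, 6, 13, 17, 20, 11, 25, 21, 3, 12]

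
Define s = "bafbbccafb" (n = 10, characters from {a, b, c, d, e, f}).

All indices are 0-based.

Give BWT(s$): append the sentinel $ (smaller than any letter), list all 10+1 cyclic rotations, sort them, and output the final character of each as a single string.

rank  rotation     last
    0  $bafbbccafb  b
    1  afb$bafbbcc  c
    2  afbbccafb$b  b
    3  b$bafbbccaf  f
    4  bafbbccafb$  $
    5  bbccafb$baf  f
    6  bccafb$bafb  b
    7  cafb$bafbbc  c
    8  ccafb$bafbb  b
    9  fb$bafbbcca  a
   10  fbbccafb$ba  a

bcbf$fbcbaa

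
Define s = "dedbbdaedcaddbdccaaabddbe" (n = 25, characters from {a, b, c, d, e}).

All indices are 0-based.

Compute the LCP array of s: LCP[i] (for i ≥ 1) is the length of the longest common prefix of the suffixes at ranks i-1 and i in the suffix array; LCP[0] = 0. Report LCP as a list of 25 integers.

[0, 2, 1, 1, 1, 0, 1, 2, 2, 1, 0, 2, 1, 0, 1, 2, 2, 1, 2, 1, 3, 1, 0, 1, 2]

rank→(start, suffix):
  0 → (17, 'aaabddbe')
  1 → (18, 'aabddbe')
  2 → (19, 'abddbe')
  3 → (10, 'addbdccaaabddbe')
  4 → (6, 'aedcaddbdccaaabddbe')
  5 → (3, 'bbdaedcaddbdccaaabddbe')
  6 → (4, 'bdaedcaddbdccaaabddbe')
  7 → (13, 'bdccaaabddbe')
  8 → (20, 'bddbe')
  9 → (23, 'be')
  10 → (16, 'caaabddbe')
  11 → (9, 'caddbdccaaabddbe')
  12 → (15, 'ccaaabddbe')
  13 → (5, 'daedcaddbdccaaabddbe')
  14 → (2, 'dbbdaedcaddbdccaaabddbe')
  15 → (12, 'dbdccaaabddbe')
  16 → (22, 'dbe')
  17 → (8, 'dcaddbdccaaabddbe')
  18 → (14, 'dccaaabddbe')
  19 → (11, 'ddbdccaaabddbe')
  20 → (21, 'ddbe')
  21 → (0, 'dedbbdaedcaddbdccaaabddbe')
  22 → (24, 'e')
  23 → (1, 'edbbdaedcaddbdccaaabddbe')
  24 → (7, 'edcaddbdccaaabddbe')

SA = [17, 18, 19, 10, 6, 3, 4, 13, 20, 23, 16, 9, 15, 5, 2, 12, 22, 8, 14, 11, 21, 0, 24, 1, 7]
i: (SA[i-1],SA[i]) lcp shared
  1: (17,18) 2 'aa'
  2: (18,19) 1 'a'
  3: (19,10) 1 'a'
  4: (10,6) 1 'a'
  5: (6,3) 0 ''
  6: (3,4) 1 'b'
  7: (4,13) 2 'bd'
  8: (13,20) 2 'bd'
  9: (20,23) 1 'b'
  10: (23,16) 0 ''
  11: (16,9) 2 'ca'
  12: (9,15) 1 'c'
  13: (15,5) 0 ''
  14: (5,2) 1 'd'
  15: (2,12) 2 'db'
  16: (12,22) 2 'db'
  17: (22,8) 1 'd'
  18: (8,14) 2 'dc'
  19: (14,11) 1 'd'
  20: (11,21) 3 'ddb'
  21: (21,0) 1 'd'
  22: (0,24) 0 ''
  23: (24,1) 1 'e'
  24: (1,7) 2 'ed'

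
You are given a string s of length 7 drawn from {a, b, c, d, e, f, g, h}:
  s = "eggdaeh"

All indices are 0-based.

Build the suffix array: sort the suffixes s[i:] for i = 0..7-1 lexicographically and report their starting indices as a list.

[4, 3, 0, 5, 2, 1, 6]

sorted suffixes:
  #0 SA[0]=4  'aeh'
  #1 SA[1]=3  'daeh'
  #2 SA[2]=0  'eggdaeh'
  #3 SA[3]=5  'eh'
  #4 SA[4]=2  'gdaeh'
  #5 SA[5]=1  'ggdaeh'
  #6 SA[6]=6  'h'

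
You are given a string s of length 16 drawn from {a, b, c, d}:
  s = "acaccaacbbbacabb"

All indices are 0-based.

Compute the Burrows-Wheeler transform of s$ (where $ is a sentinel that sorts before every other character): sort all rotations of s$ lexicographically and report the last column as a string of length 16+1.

bccb$acbbabccaaaa

rank  rotation           last
    0  $acaccaacbbbacabb  b
    1  aacbbbacabb$acacc  c
    2  abb$acaccaacbbbac  c
    3  acabb$acaccaacbbb  b
    4  acaccaacbbbacabb$  $
    5  acbbbacabb$acacca  a
    6  accaacbbbacabb$ac  c
    7  b$acaccaacbbbacab  b
    8  bacabb$acaccaacbb  b
    9  bb$acaccaacbbbaca  a
   10  bbacabb$acaccaacb  b
   11  bbbacabb$acaccaac  c
   12  caacbbbacabb$acac  c
   13  cabb$acaccaacbbba  a
   14  caccaacbbbacabb$a  a
   15  cbbbacabb$acaccaa  a
   16  ccaacbbbacabb$aca  a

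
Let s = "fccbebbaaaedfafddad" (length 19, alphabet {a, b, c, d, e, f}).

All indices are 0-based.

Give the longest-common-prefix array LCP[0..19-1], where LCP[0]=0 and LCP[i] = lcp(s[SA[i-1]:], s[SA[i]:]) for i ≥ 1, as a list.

sorted suffixes:
  #0 SA[0]=7  'aaaedfafddad'
  #1 SA[1]=8  'aaedfafddad'
  #2 SA[2]=17  'ad'
  #3 SA[3]=9  'aedfafddad'
  #4 SA[4]=13  'afddad'
  #5 SA[5]=6  'baaaedfafddad'
  #6 SA[6]=5  'bbaaaedfafddad'
  #7 SA[7]=3  'bebbaaaedfafddad'
  #8 SA[8]=2  'cbebbaaaedfafddad'
  #9 SA[9]=1  'ccbebbaaaedfafddad'
  #10 SA[10]=18  'd'
  #11 SA[11]=16  'dad'
  #12 SA[12]=15  'ddad'
  #13 SA[13]=11  'dfafddad'
  #14 SA[14]=4  'ebbaaaedfafddad'
  #15 SA[15]=10  'edfafddad'
  #16 SA[16]=12  'fafddad'
  #17 SA[17]=0  'fccbebbaaaedfafddad'
  #18 SA[18]=14  'fddad'

SA = [7, 8, 17, 9, 13, 6, 5, 3, 2, 1, 18, 16, 15, 11, 4, 10, 12, 0, 14]
i: (SA[i-1],SA[i]) lcp shared
  1: (7,8) 2 'aa'
  2: (8,17) 1 'a'
  3: (17,9) 1 'a'
  4: (9,13) 1 'a'
  5: (13,6) 0 ''
  6: (6,5) 1 'b'
  7: (5,3) 1 'b'
  8: (3,2) 0 ''
  9: (2,1) 1 'c'
  10: (1,18) 0 ''
  11: (18,16) 1 'd'
  12: (16,15) 1 'd'
  13: (15,11) 1 'd'
  14: (11,4) 0 ''
  15: (4,10) 1 'e'
  16: (10,12) 0 ''
  17: (12,0) 1 'f'
  18: (0,14) 1 'f'

[0, 2, 1, 1, 1, 0, 1, 1, 0, 1, 0, 1, 1, 1, 0, 1, 0, 1, 1]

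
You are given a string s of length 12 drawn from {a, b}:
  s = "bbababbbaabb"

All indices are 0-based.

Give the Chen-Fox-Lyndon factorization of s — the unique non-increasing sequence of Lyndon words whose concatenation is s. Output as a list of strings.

["b", "b", "ababbb", "aabb"]

emit factor 1: 'b' (i=0, period=1)
emit factor 2: 'b' (i=1, period=1)
emit factor 3: 'ababbb' (i=2, period=6)
emit factor 4: 'aabb' (i=8, period=4)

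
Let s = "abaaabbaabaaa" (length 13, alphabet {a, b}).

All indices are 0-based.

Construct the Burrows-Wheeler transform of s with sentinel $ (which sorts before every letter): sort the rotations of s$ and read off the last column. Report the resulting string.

rank  rotation        last
    0  $abaaabbaabaaa  a
    1  a$abaaabbaabaa  a
    2  aa$abaaabbaaba  a
    3  aaa$abaaabbaab  b
    4  aaabbaabaaa$ab  b
    5  aabaaa$abaaabb  b
    6  aabbaabaaa$aba  a
    7  abaaa$abaaabba  a
    8  abaaabbaabaaa$  $
    9  abbaabaaa$abaa  a
   10  baaa$abaaabbaa  a
   11  baaabbaabaaa$a  a
   12  baabaaa$abaaab  b
   13  bbaabaaa$abaaa  a

aaabbbaa$aaaba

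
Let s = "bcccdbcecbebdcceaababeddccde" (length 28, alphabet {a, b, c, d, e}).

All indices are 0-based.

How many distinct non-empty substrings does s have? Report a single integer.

372

sorted suffixes:
  #0 SA[0]=16  'aababeddccde'
  #1 SA[1]=17  'ababeddccde'
  #2 SA[2]=19  'abeddccde'
  #3 SA[3]=18  'babeddccde'
  #4 SA[4]=0  'bcccdbcecbebdcceaababeddccde'
  #5 SA[5]=5  'bcecbebdcceaababeddccde'
  #6 SA[6]=11  'bdcceaababeddccde'
  #7 SA[7]=9  'bebdcceaababeddccde'
  #8 SA[8]=20  'beddccde'
  #9 SA[9]=8  'cbebdcceaababeddccde'
  #10 SA[10]=1  'cccdbcecbebdcceaababeddccde'
  #11 SA[11]=2  'ccdbcecbebdcceaababeddccde'
  #12 SA[12]=24  'ccde'
  #13 SA[13]=13  'cceaababeddccde'
  #14 SA[14]=3  'cdbcecbebdcceaababeddccde'
  #15 SA[15]=25  'cde'
  #16 SA[16]=14  'ceaababeddccde'
  #17 SA[17]=6  'cecbebdcceaababeddccde'
  #18 SA[18]=4  'dbcecbebdcceaababeddccde'
  #19 SA[19]=23  'dccde'
  #20 SA[20]=12  'dcceaababeddccde'
  #21 SA[21]=22  'ddccde'
  #22 SA[22]=26  'de'
  #23 SA[23]=27  'e'
  #24 SA[24]=15  'eaababeddccde'
  #25 SA[25]=10  'ebdcceaababeddccde'
  #26 SA[26]=7  'ecbebdcceaababeddccde'
  #27 SA[27]=21  'eddccde'

SA = [16, 17, 19, 18, 0, 5, 11, 9, 20, 8, 1, 2, 24, 13, 3, 25, 14, 6, 4, 23, 12, 22, 26, 27, 15, 10, 7, 21]
[i] adj suffixes → lcp
  [1] 16/17 → 1 ('a')
  [2] 17/19 → 2 ('ab')
  [3] 19/18 → 0 ('')
  [4] 18/0 → 1 ('b')
  [5] 0/5 → 2 ('bc')
  [6] 5/11 → 1 ('b')
  [7] 11/9 → 1 ('b')
  [8] 9/20 → 2 ('be')
  [9] 20/8 → 0 ('')
  [10] 8/1 → 1 ('c')
  [11] 1/2 → 2 ('cc')
  [12] 2/24 → 3 ('ccd')
  [13] 24/13 → 2 ('cc')
  [14] 13/3 → 1 ('c')
  [15] 3/25 → 2 ('cd')
  [16] 25/14 → 1 ('c')
  [17] 14/6 → 2 ('ce')
  [18] 6/4 → 0 ('')
  [19] 4/23 → 1 ('d')
  [20] 23/12 → 3 ('dcc')
  [21] 12/22 → 1 ('d')
  [22] 22/26 → 1 ('d')
  [23] 26/27 → 0 ('')
  [24] 27/15 → 1 ('e')
  [25] 15/10 → 1 ('e')
  [26] 10/7 → 1 ('e')
  [27] 7/21 → 1 ('e')

n(n+1)/2 = 28·29/2 = 406
Σ LCP = 0 + 1 + 2 + 0 + 1 + 2 + 1 + 1 + 2 + 0 + 1 + 2 + 3 + 2 + 1 + 2 + 1 + 2 + 0 + 1 + 3 + 1 + 1 + 0 + 1 + 1 + 1 + 1 = 34
distinct = 406 − 34 = 372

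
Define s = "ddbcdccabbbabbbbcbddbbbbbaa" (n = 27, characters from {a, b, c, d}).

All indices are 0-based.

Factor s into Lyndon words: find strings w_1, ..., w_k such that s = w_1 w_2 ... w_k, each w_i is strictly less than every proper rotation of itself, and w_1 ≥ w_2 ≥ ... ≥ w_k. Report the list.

["d", "d", "bcdcc", "abbbabbbbcbddbbbbb", "a", "a"]

emit factor 1: 'd' (i=0, period=1)
emit factor 2: 'd' (i=1, period=1)
emit factor 3: 'bcdcc' (i=2, period=5)
emit factor 4: 'abbbabbbbcbddbbbbb' (i=7, period=18)
emit factor 5: 'a' (i=25, period=1)
emit factor 6: 'a' (i=26, period=1)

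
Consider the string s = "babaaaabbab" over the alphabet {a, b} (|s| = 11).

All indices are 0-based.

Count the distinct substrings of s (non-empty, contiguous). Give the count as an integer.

rank | idx | suffix
   0 |   3 | aaaabbab
   1 |   4 | aaabbab
   2 |   5 | aabbab
   3 |   9 | ab
   4 |   1 | abaaaabbab
   5 |   6 | abbab
   6 |  10 | b
   7 |   2 | baaaabbab
   8 |   8 | bab
   9 |   0 | babaaaabbab
  10 |   7 | bbab

SA = [3, 4, 5, 9, 1, 6, 10, 2, 8, 0, 7]
[i] adj suffixes → lcp
  [1] 3/4 → 3 ('aaa')
  [2] 4/5 → 2 ('aa')
  [3] 5/9 → 1 ('a')
  [4] 9/1 → 2 ('ab')
  [5] 1/6 → 2 ('ab')
  [6] 6/10 → 0 ('')
  [7] 10/2 → 1 ('b')
  [8] 2/8 → 2 ('ba')
  [9] 8/0 → 3 ('bab')
  [10] 0/7 → 1 ('b')

n(n+1)/2 = 11·12/2 = 66
Σ LCP = 0 + 3 + 2 + 1 + 2 + 2 + 0 + 1 + 2 + 3 + 1 = 17
distinct = 66 − 17 = 49

49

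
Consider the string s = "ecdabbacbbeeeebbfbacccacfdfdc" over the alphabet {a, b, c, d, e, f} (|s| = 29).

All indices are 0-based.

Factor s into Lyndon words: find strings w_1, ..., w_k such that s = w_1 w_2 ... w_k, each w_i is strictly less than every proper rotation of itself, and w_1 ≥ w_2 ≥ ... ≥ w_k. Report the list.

["e", "cd", "abbacbbeeeebbfbacccacfdfdc"]

emit factor 1: 'e' (i=0, period=1)
emit factor 2: 'cd' (i=1, period=2)
emit factor 3: 'abbacbbeeeebbfbacccacfdfdc' (i=3, period=26)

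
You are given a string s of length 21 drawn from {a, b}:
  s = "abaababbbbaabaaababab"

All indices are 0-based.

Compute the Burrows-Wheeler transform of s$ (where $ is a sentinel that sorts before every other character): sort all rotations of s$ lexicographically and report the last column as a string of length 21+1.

bbbabba$baabaabaaaabba

rank  rotation                last
    0  $abaababbbbaabaaababab  b
    1  aaababab$abaababbbbaab  b
    2  aabaaababab$abaababbbb  b
    3  aababab$abaababbbbaaba  a
    4  aababbbbaabaaababab$ab  b
    5  ab$abaababbbbaabaaabab  b
    6  abaaababab$abaababbbba  a
    7  abaababbbbaabaaababab$  $
    8  abab$abaababbbbaabaaab  b
    9  ababab$abaababbbbaabaa  a
   10  ababbbbaabaaababab$aba  a
   11  abbbbaabaaababab$abaab  b
   12  b$abaababbbbaabaaababa  a
   13  baaababab$abaababbbbaa  a
   14  baabaaababab$abaababbb  b
   15  baababbbbaabaaababab$a  a
   16  bab$abaababbbbaabaaaba  a
   17  babab$abaababbbbaabaaa  a
   18  babbbbaabaaababab$abaa  a
   19  bbaabaaababab$abaababb  b
   20  bbbaabaaababab$abaabab  b
   21  bbbbaabaaababab$abaaba  a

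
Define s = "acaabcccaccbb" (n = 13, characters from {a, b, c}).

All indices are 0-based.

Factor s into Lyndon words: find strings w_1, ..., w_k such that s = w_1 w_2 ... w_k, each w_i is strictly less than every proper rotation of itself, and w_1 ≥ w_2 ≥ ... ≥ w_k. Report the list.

emit factor 1: 'ac' (i=0, period=2)
emit factor 2: 'aabcccaccbb' (i=2, period=11)

["ac", "aabcccaccbb"]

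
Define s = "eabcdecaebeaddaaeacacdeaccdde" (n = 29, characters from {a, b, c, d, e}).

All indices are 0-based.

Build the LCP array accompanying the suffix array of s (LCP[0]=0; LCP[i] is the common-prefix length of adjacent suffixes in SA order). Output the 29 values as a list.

sorted suffixes:
  #0 SA[0]=14  'aaeacacdeaccdde'
  #1 SA[1]=1  'abcdecaebeaddaaeacacdeaccdde'
  #2 SA[2]=17  'acacdeaccdde'
  #3 SA[3]=23  'accdde'
  #4 SA[4]=19  'acdeaccdde'
  #5 SA[5]=11  'addaaeacacdeaccdde'
  #6 SA[6]=15  'aeacacdeaccdde'
  #7 SA[7]=7  'aebeaddaaeacacdeaccdde'
  #8 SA[8]=2  'bcdecaebeaddaaeacacdeaccdde'
  #9 SA[9]=9  'beaddaaeacacdeaccdde'
  #10 SA[10]=18  'cacdeaccdde'
  #11 SA[11]=6  'caebeaddaaeacacdeaccdde'
  #12 SA[12]=24  'ccdde'
  #13 SA[13]=25  'cdde'
  #14 SA[14]=20  'cdeaccdde'
  #15 SA[15]=3  'cdecaebeaddaaeacacdeaccdde'
  #16 SA[16]=13  'daaeacacdeaccdde'
  #17 SA[17]=12  'ddaaeacacdeaccdde'
  #18 SA[18]=26  'dde'
  #19 SA[19]=27  'de'
  #20 SA[20]=21  'deaccdde'
  #21 SA[21]=4  'decaebeaddaaeacacdeaccdde'
  #22 SA[22]=28  'e'
  #23 SA[23]=0  'eabcdecaebeaddaaeacacdeaccdde'
  #24 SA[24]=16  'eacacdeaccdde'
  #25 SA[25]=22  'eaccdde'
  #26 SA[26]=10  'eaddaaeacacdeaccdde'
  #27 SA[27]=8  'ebeaddaaeacacdeaccdde'
  #28 SA[28]=5  'ecaebeaddaaeacacdeaccdde'

SA = [14, 1, 17, 23, 19, 11, 15, 7, 2, 9, 18, 6, 24, 25, 20, 3, 13, 12, 26, 27, 21, 4, 28, 0, 16, 22, 10, 8, 5]
[i] adj suffixes → lcp
  [1] 14/1 → 1 ('a')
  [2] 1/17 → 1 ('a')
  [3] 17/23 → 2 ('ac')
  [4] 23/19 → 2 ('ac')
  [5] 19/11 → 1 ('a')
  [6] 11/15 → 1 ('a')
  [7] 15/7 → 2 ('ae')
  [8] 7/2 → 0 ('')
  [9] 2/9 → 1 ('b')
  [10] 9/18 → 0 ('')
  [11] 18/6 → 2 ('ca')
  [12] 6/24 → 1 ('c')
  [13] 24/25 → 1 ('c')
  [14] 25/20 → 2 ('cd')
  [15] 20/3 → 3 ('cde')
  [16] 3/13 → 0 ('')
  [17] 13/12 → 1 ('d')
  [18] 12/26 → 2 ('dd')
  [19] 26/27 → 1 ('d')
  [20] 27/21 → 2 ('de')
  [21] 21/4 → 2 ('de')
  [22] 4/28 → 0 ('')
  [23] 28/0 → 1 ('e')
  [24] 0/16 → 2 ('ea')
  [25] 16/22 → 3 ('eac')
  [26] 22/10 → 2 ('ea')
  [27] 10/8 → 1 ('e')
  [28] 8/5 → 1 ('e')

[0, 1, 1, 2, 2, 1, 1, 2, 0, 1, 0, 2, 1, 1, 2, 3, 0, 1, 2, 1, 2, 2, 0, 1, 2, 3, 2, 1, 1]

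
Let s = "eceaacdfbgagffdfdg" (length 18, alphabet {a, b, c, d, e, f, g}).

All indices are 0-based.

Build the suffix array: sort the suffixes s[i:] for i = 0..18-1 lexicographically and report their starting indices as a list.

rank | idx | suffix
   0 |   3 | aacdfbgagffdfdg
   1 |   4 | acdfbgagffdfdg
   2 |  10 | agffdfdg
   3 |   8 | bgagffdfdg
   4 |   5 | cdfbgagffdfdg
   5 |   1 | ceaacdfbgagffdfdg
   6 |   6 | dfbgagffdfdg
   7 |  14 | dfdg
   8 |  16 | dg
   9 |   2 | eaacdfbgagffdfdg
  10 |   0 | eceaacdfbgagffdfdg
  11 |   7 | fbgagffdfdg
  12 |  13 | fdfdg
  13 |  15 | fdg
  14 |  12 | ffdfdg
  15 |  17 | g
  16 |   9 | gagffdfdg
  17 |  11 | gffdfdg

[3, 4, 10, 8, 5, 1, 6, 14, 16, 2, 0, 7, 13, 15, 12, 17, 9, 11]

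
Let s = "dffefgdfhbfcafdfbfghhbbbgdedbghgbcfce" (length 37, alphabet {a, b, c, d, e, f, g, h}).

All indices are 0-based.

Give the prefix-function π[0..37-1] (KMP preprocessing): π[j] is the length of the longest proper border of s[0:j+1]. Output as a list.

π[0] = 0
j=1 s[j]='f': π[1]=0 (border '')
j=2 s[j]='f': π[2]=0 (border '')
j=3 s[j]='e': π[3]=0 (border '')
j=4 s[j]='f': π[4]=0 (border '')
j=5 s[j]='g': π[5]=0 (border '')
j=6 s[j]='d': π[6]=1 (border 'd')
j=7 s[j]='f': π[7]=2 (border 'df')
j=8 s[j]='h': k: 2→0; π[8]=0 (border '')
j=9 s[j]='b': π[9]=0 (border '')
j=10 s[j]='f': π[10]=0 (border '')
j=11 s[j]='c': π[11]=0 (border '')
j=12 s[j]='a': π[12]=0 (border '')
j=13 s[j]='f': π[13]=0 (border '')
j=14 s[j]='d': π[14]=1 (border 'd')
j=15 s[j]='f': π[15]=2 (border 'df')
j=16 s[j]='b': k: 2→0; π[16]=0 (border '')
j=17 s[j]='f': π[17]=0 (border '')
j=18 s[j]='g': π[18]=0 (border '')
j=19 s[j]='h': π[19]=0 (border '')
j=20 s[j]='h': π[20]=0 (border '')
j=21 s[j]='b': π[21]=0 (border '')
j=22 s[j]='b': π[22]=0 (border '')
j=23 s[j]='b': π[23]=0 (border '')
j=24 s[j]='g': π[24]=0 (border '')
j=25 s[j]='d': π[25]=1 (border 'd')
j=26 s[j]='e': k: 1→0; π[26]=0 (border '')
j=27 s[j]='d': π[27]=1 (border 'd')
j=28 s[j]='b': k: 1→0; π[28]=0 (border '')
j=29 s[j]='g': π[29]=0 (border '')
j=30 s[j]='h': π[30]=0 (border '')
j=31 s[j]='g': π[31]=0 (border '')
j=32 s[j]='b': π[32]=0 (border '')
j=33 s[j]='c': π[33]=0 (border '')
j=34 s[j]='f': π[34]=0 (border '')
j=35 s[j]='c': π[35]=0 (border '')
j=36 s[j]='e': π[36]=0 (border '')

[0, 0, 0, 0, 0, 0, 1, 2, 0, 0, 0, 0, 0, 0, 1, 2, 0, 0, 0, 0, 0, 0, 0, 0, 0, 1, 0, 1, 0, 0, 0, 0, 0, 0, 0, 0, 0]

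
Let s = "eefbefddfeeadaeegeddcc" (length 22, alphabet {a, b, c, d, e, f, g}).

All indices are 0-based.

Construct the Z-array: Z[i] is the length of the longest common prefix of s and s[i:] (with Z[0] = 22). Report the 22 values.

[22, 1, 0, 0, 1, 0, 0, 0, 0, 2, 1, 0, 0, 0, 2, 1, 0, 1, 0, 0, 0, 0]

Z[0]=22
i=1: fresh scan; Z[1]=1 grow→box=[1,2)
i=2: fresh scan; Z[2]=0
i=3: fresh scan; Z[3]=0
i=4: fresh scan; Z[4]=1 grow→box=[4,5)
i=5: fresh scan; Z[5]=0
i=6: fresh scan; Z[6]=0
i=7: fresh scan; Z[7]=0
i=8: fresh scan; Z[8]=0
i=9: fresh scan; Z[9]=2 grow→box=[9,11)
i=10: min(r-i=1, Z[1]=1)=1; Z[10]=1
i=11: fresh scan; Z[11]=0
i=12: fresh scan; Z[12]=0
i=13: fresh scan; Z[13]=0
i=14: fresh scan; Z[14]=2 grow→box=[14,16)
i=15: min(r-i=1, Z[1]=1)=1; Z[15]=1
i=16: fresh scan; Z[16]=0
i=17: fresh scan; Z[17]=1 grow→box=[17,18)
i=18: fresh scan; Z[18]=0
i=19: fresh scan; Z[19]=0
i=20: fresh scan; Z[20]=0
i=21: fresh scan; Z[21]=0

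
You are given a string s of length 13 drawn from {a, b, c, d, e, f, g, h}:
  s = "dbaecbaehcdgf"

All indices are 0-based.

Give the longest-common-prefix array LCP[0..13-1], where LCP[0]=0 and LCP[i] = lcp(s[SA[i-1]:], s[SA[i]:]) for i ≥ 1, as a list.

[0, 2, 0, 3, 0, 1, 0, 1, 0, 1, 0, 0, 0]

sorted suffixes:
  #0 SA[0]=2  'aecbaehcdgf'
  #1 SA[1]=6  'aehcdgf'
  #2 SA[2]=1  'baecbaehcdgf'
  #3 SA[3]=5  'baehcdgf'
  #4 SA[4]=4  'cbaehcdgf'
  #5 SA[5]=9  'cdgf'
  #6 SA[6]=0  'dbaecbaehcdgf'
  #7 SA[7]=10  'dgf'
  #8 SA[8]=3  'ecbaehcdgf'
  #9 SA[9]=7  'ehcdgf'
  #10 SA[10]=12  'f'
  #11 SA[11]=11  'gf'
  #12 SA[12]=8  'hcdgf'

SA = [2, 6, 1, 5, 4, 9, 0, 10, 3, 7, 12, 11, 8]
rank  pair      lcp
   1  s[2:],s[6:]  2  'ae'
   2  s[6:],s[1:]  0  ''
   3  s[1:],s[5:]  3  'bae'
   4  s[5:],s[4:]  0  ''
   5  s[4:],s[9:]  1  'c'
   6  s[9:],s[0:]  0  ''
   7  s[0:],s[10:]  1  'd'
   8  s[10:],s[3:]  0  ''
   9  s[3:],s[7:]  1  'e'
  10  s[7:],s[12:]  0  ''
  11  s[12:],s[11:]  0  ''
  12  s[11:],s[8:]  0  ''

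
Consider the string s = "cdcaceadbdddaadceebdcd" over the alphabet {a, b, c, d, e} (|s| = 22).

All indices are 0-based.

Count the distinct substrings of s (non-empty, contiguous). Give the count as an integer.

229

sorted suffixes:
  #0 SA[0]=12  'aadceebdcd'
  #1 SA[1]=3  'aceadbdddaadceebdcd'
  #2 SA[2]=6  'adbdddaadceebdcd'
  #3 SA[3]=13  'adceebdcd'
  #4 SA[4]=18  'bdcd'
  #5 SA[5]=8  'bdddaadceebdcd'
  #6 SA[6]=2  'caceadbdddaadceebdcd'
  #7 SA[7]=20  'cd'
  #8 SA[8]=0  'cdcaceadbdddaadceebdcd'
  #9 SA[9]=4  'ceadbdddaadceebdcd'
  #10 SA[10]=15  'ceebdcd'
  #11 SA[11]=21  'd'
  #12 SA[12]=11  'daadceebdcd'
  #13 SA[13]=7  'dbdddaadceebdcd'
  #14 SA[14]=1  'dcaceadbdddaadceebdcd'
  #15 SA[15]=19  'dcd'
  #16 SA[16]=14  'dceebdcd'
  #17 SA[17]=10  'ddaadceebdcd'
  #18 SA[18]=9  'dddaadceebdcd'
  #19 SA[19]=5  'eadbdddaadceebdcd'
  #20 SA[20]=17  'ebdcd'
  #21 SA[21]=16  'eebdcd'

SA = [12, 3, 6, 13, 18, 8, 2, 20, 0, 4, 15, 21, 11, 7, 1, 19, 14, 10, 9, 5, 17, 16]
i: (SA[i-1],SA[i]) lcp shared
  1: (12,3) 1 'a'
  2: (3,6) 1 'a'
  3: (6,13) 2 'ad'
  4: (13,18) 0 ''
  5: (18,8) 2 'bd'
  6: (8,2) 0 ''
  7: (2,20) 1 'c'
  8: (20,0) 2 'cd'
  9: (0,4) 1 'c'
  10: (4,15) 2 'ce'
  11: (15,21) 0 ''
  12: (21,11) 1 'd'
  13: (11,7) 1 'd'
  14: (7,1) 1 'd'
  15: (1,19) 2 'dc'
  16: (19,14) 2 'dc'
  17: (14,10) 1 'd'
  18: (10,9) 2 'dd'
  19: (9,5) 0 ''
  20: (5,17) 1 'e'
  21: (17,16) 1 'e'

n(n+1)/2 = 22·23/2 = 253
Σ LCP = 0 + 1 + 1 + 2 + 0 + 2 + 0 + 1 + 2 + 1 + 2 + 0 + 1 + 1 + 1 + 2 + 2 + 1 + 2 + 0 + 1 + 1 = 24
distinct = 253 − 24 = 229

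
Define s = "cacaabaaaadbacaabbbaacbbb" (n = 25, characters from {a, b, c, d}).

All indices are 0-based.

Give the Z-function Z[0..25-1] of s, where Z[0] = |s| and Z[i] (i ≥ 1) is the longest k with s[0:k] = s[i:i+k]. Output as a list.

[25, 0, 2, 0, 0, 0, 0, 0, 0, 0, 0, 0, 0, 2, 0, 0, 0, 0, 0, 0, 0, 1, 0, 0, 0]

Z[0]=25
i=1: fresh scan; Z[1]=0
i=2: fresh scan; Z[2]=2 grow→box=[2,4)
i=3: min(r-i=1, Z[1]=0)=0; Z[3]=0
i=4: fresh scan; Z[4]=0
i=5: fresh scan; Z[5]=0
i=6: fresh scan; Z[6]=0
i=7: fresh scan; Z[7]=0
i=8: fresh scan; Z[8]=0
i=9: fresh scan; Z[9]=0
i=10: fresh scan; Z[10]=0
i=11: fresh scan; Z[11]=0
i=12: fresh scan; Z[12]=0
i=13: fresh scan; Z[13]=2 grow→box=[13,15)
i=14: min(r-i=1, Z[1]=0)=0; Z[14]=0
i=15: fresh scan; Z[15]=0
i=16: fresh scan; Z[16]=0
i=17: fresh scan; Z[17]=0
i=18: fresh scan; Z[18]=0
i=19: fresh scan; Z[19]=0
i=20: fresh scan; Z[20]=0
i=21: fresh scan; Z[21]=1 grow→box=[21,22)
i=22: fresh scan; Z[22]=0
i=23: fresh scan; Z[23]=0
i=24: fresh scan; Z[24]=0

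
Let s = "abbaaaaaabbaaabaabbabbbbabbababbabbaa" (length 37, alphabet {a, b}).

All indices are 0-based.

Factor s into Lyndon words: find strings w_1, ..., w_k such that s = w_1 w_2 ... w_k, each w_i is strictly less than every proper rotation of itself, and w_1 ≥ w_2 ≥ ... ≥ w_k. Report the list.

emit factor 1: 'abb' (i=0, period=3)
emit factor 2: 'aaaaaabbaaabaabbabbbbabbababbabb' (i=3, period=32)
emit factor 3: 'a' (i=35, period=1)
emit factor 4: 'a' (i=36, period=1)

["abb", "aaaaaabbaaabaabbabbbbabbababbabb", "a", "a"]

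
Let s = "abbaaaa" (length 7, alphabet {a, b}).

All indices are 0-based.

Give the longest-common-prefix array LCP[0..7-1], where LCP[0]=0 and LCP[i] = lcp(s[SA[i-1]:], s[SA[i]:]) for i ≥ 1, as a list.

[0, 1, 2, 3, 1, 0, 1]

sorted suffixes:
  #0 SA[0]=6  'a'
  #1 SA[1]=5  'aa'
  #2 SA[2]=4  'aaa'
  #3 SA[3]=3  'aaaa'
  #4 SA[4]=0  'abbaaaa'
  #5 SA[5]=2  'baaaa'
  #6 SA[6]=1  'bbaaaa'

SA = [6, 5, 4, 3, 0, 2, 1]
rank  pair      lcp
   1  s[6:],s[5:]  1  'a'
   2  s[5:],s[4:]  2  'aa'
   3  s[4:],s[3:]  3  'aaa'
   4  s[3:],s[0:]  1  'a'
   5  s[0:],s[2:]  0  ''
   6  s[2:],s[1:]  1  'b'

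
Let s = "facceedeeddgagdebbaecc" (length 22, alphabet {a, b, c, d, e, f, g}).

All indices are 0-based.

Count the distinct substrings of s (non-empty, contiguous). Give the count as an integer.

rank→(start, suffix):
  0 → (1, 'acceedeeddgagdebbaecc')
  1 → (18, 'aecc')
  2 → (12, 'agdebbaecc')
  3 → (17, 'baecc')
  4 → (16, 'bbaecc')
  5 → (21, 'c')
  6 → (20, 'cc')
  7 → (2, 'cceedeeddgagdebbaecc')
  8 → (3, 'ceedeeddgagdebbaecc')
  9 → (9, 'ddgagdebbaecc')
  10 → (14, 'debbaecc')
  11 → (6, 'deeddgagdebbaecc')
  12 → (10, 'dgagdebbaecc')
  13 → (15, 'ebbaecc')
  14 → (19, 'ecc')
  15 → (8, 'eddgagdebbaecc')
  16 → (5, 'edeeddgagdebbaecc')
  17 → (7, 'eeddgagdebbaecc')
  18 → (4, 'eedeeddgagdebbaecc')
  19 → (0, 'facceedeeddgagdebbaecc')
  20 → (11, 'gagdebbaecc')
  21 → (13, 'gdebbaecc')

SA = [1, 18, 12, 17, 16, 21, 20, 2, 3, 9, 14, 6, 10, 15, 19, 8, 5, 7, 4, 0, 11, 13]
[i] adj suffixes → lcp
  [1] 1/18 → 1 ('a')
  [2] 18/12 → 1 ('a')
  [3] 12/17 → 0 ('')
  [4] 17/16 → 1 ('b')
  [5] 16/21 → 0 ('')
  [6] 21/20 → 1 ('c')
  [7] 20/2 → 2 ('cc')
  [8] 2/3 → 1 ('c')
  [9] 3/9 → 0 ('')
  [10] 9/14 → 1 ('d')
  [11] 14/6 → 2 ('de')
  [12] 6/10 → 1 ('d')
  [13] 10/15 → 0 ('')
  [14] 15/19 → 1 ('e')
  [15] 19/8 → 1 ('e')
  [16] 8/5 → 2 ('ed')
  [17] 5/7 → 1 ('e')
  [18] 7/4 → 3 ('eed')
  [19] 4/0 → 0 ('')
  [20] 0/11 → 0 ('')
  [21] 11/13 → 1 ('g')

n(n+1)/2 = 22·23/2 = 253
Σ LCP = 0 + 1 + 1 + 0 + 1 + 0 + 1 + 2 + 1 + 0 + 1 + 2 + 1 + 0 + 1 + 1 + 2 + 1 + 3 + 0 + 0 + 1 = 20
distinct = 253 − 20 = 233

233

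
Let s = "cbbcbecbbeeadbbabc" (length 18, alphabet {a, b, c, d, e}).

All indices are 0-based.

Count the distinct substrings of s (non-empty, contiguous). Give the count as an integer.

sorted suffixes:
  #0 SA[0]=15  'abc'
  #1 SA[1]=11  'adbbabc'
  #2 SA[2]=14  'babc'
  #3 SA[3]=13  'bbabc'
  #4 SA[4]=1  'bbcbecbbeeadbbabc'
  #5 SA[5]=7  'bbeeadbbabc'
  #6 SA[6]=16  'bc'
  #7 SA[7]=2  'bcbecbbeeadbbabc'
  #8 SA[8]=4  'becbbeeadbbabc'
  #9 SA[9]=8  'beeadbbabc'
  #10 SA[10]=17  'c'
  #11 SA[11]=0  'cbbcbecbbeeadbbabc'
  #12 SA[12]=6  'cbbeeadbbabc'
  #13 SA[13]=3  'cbecbbeeadbbabc'
  #14 SA[14]=12  'dbbabc'
  #15 SA[15]=10  'eadbbabc'
  #16 SA[16]=5  'ecbbeeadbbabc'
  #17 SA[17]=9  'eeadbbabc'

SA = [15, 11, 14, 13, 1, 7, 16, 2, 4, 8, 17, 0, 6, 3, 12, 10, 5, 9]
[i] adj suffixes → lcp
  [1] 15/11 → 1 ('a')
  [2] 11/14 → 0 ('')
  [3] 14/13 → 1 ('b')
  [4] 13/1 → 2 ('bb')
  [5] 1/7 → 2 ('bb')
  [6] 7/16 → 1 ('b')
  [7] 16/2 → 2 ('bc')
  [8] 2/4 → 1 ('b')
  [9] 4/8 → 2 ('be')
  [10] 8/17 → 0 ('')
  [11] 17/0 → 1 ('c')
  [12] 0/6 → 3 ('cbb')
  [13] 6/3 → 2 ('cb')
  [14] 3/12 → 0 ('')
  [15] 12/10 → 0 ('')
  [16] 10/5 → 1 ('e')
  [17] 5/9 → 1 ('e')

n(n+1)/2 = 18·19/2 = 171
Σ LCP = 0 + 1 + 0 + 1 + 2 + 2 + 1 + 2 + 1 + 2 + 0 + 1 + 3 + 2 + 0 + 0 + 1 + 1 = 20
distinct = 171 − 20 = 151

151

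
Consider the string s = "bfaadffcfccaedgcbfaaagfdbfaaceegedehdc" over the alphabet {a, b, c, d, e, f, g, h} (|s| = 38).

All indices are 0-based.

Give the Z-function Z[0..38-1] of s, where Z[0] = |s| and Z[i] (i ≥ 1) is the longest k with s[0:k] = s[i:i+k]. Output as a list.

[38, 0, 0, 0, 0, 0, 0, 0, 0, 0, 0, 0, 0, 0, 0, 0, 4, 0, 0, 0, 0, 0, 0, 0, 4, 0, 0, 0, 0, 0, 0, 0, 0, 0, 0, 0, 0, 0]

Z[0]=38
i=1: fresh scan; Z[1]=0
i=2: fresh scan; Z[2]=0
i=3: fresh scan; Z[3]=0
i=4: fresh scan; Z[4]=0
i=5: fresh scan; Z[5]=0
i=6: fresh scan; Z[6]=0
i=7: fresh scan; Z[7]=0
i=8: fresh scan; Z[8]=0
i=9: fresh scan; Z[9]=0
i=10: fresh scan; Z[10]=0
i=11: fresh scan; Z[11]=0
i=12: fresh scan; Z[12]=0
i=13: fresh scan; Z[13]=0
i=14: fresh scan; Z[14]=0
i=15: fresh scan; Z[15]=0
i=16: fresh scan; Z[16]=4 scan→box=[16,20)
i=17: min(r-i=3, Z[1]=0)=0; Z[17]=0
i=18: min(r-i=2, Z[2]=0)=0; Z[18]=0
i=19: min(r-i=1, Z[3]=0)=0; Z[19]=0
i=20: fresh scan; Z[20]=0
i=21: fresh scan; Z[21]=0
i=22: fresh scan; Z[22]=0
i=23: fresh scan; Z[23]=0
i=24: fresh scan; Z[24]=4 scan→box=[24,28)
i=25: min(r-i=3, Z[1]=0)=0; Z[25]=0
i=26: min(r-i=2, Z[2]=0)=0; Z[26]=0
i=27: min(r-i=1, Z[3]=0)=0; Z[27]=0
i=28: fresh scan; Z[28]=0
i=29: fresh scan; Z[29]=0
i=30: fresh scan; Z[30]=0
i=31: fresh scan; Z[31]=0
i=32: fresh scan; Z[32]=0
i=33: fresh scan; Z[33]=0
i=34: fresh scan; Z[34]=0
i=35: fresh scan; Z[35]=0
i=36: fresh scan; Z[36]=0
i=37: fresh scan; Z[37]=0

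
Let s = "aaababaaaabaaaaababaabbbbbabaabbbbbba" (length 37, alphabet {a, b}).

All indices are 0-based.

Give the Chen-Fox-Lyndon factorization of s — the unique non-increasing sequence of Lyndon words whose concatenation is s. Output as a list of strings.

["aaabab", "aaaab", "aaaaababaabbbbbabaabbbbbb", "a"]

emit factor 1: 'aaabab' (i=0, period=6)
emit factor 2: 'aaaab' (i=6, period=5)
emit factor 3: 'aaaaababaabbbbbabaabbbbbb' (i=11, period=25)
emit factor 4: 'a' (i=36, period=1)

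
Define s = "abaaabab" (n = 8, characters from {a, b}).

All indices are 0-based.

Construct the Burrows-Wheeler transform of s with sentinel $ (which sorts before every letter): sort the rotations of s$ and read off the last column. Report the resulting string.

bbab$aaaa

rank  rotation   last
    0  $abaaabab  b
    1  aaabab$ab  b
    2  aabab$aba  a
    3  ab$abaaab  b
    4  abaaabab$  $
    5  abab$abaa  a
    6  b$abaaaba  a
    7  baaabab$a  a
    8  bab$abaaa  a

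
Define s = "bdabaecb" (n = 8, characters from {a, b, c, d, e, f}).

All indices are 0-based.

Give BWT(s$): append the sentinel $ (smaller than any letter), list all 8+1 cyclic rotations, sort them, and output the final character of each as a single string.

bdbca$eba

rank  rotation   last
    0  $bdabaecb  b
    1  abaecb$bd  d
    2  aecb$bdab  b
    3  b$bdabaec  c
    4  baecb$bda  a
    5  bdabaecb$  $
    6  cb$bdabae  e
    7  dabaecb$b  b
    8  ecb$bdaba  a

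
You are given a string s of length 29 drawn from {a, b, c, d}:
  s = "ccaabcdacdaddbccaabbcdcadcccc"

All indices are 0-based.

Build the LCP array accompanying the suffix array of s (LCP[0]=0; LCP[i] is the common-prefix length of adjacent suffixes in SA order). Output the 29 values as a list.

[0, 3, 1, 2, 1, 1, 2, 0, 1, 2, 3, 0, 1, 4, 2, 1, 2, 5, 2, 3, 1, 3, 2, 0, 2, 1, 1, 2, 1]

sorted suffixes:
  #0 SA[0]=16  'aabbcdcadcccc'
  #1 SA[1]=2  'aabcdacdaddbccaabbcdcadcccc'
  #2 SA[2]=17  'abbcdcadcccc'
  #3 SA[3]=3  'abcdacdaddbccaabbcdcadcccc'
  #4 SA[4]=7  'acdaddbccaabbcdcadcccc'
  #5 SA[5]=23  'adcccc'
  #6 SA[6]=10  'addbccaabbcdcadcccc'
  #7 SA[7]=18  'bbcdcadcccc'
  #8 SA[8]=13  'bccaabbcdcadcccc'
  #9 SA[9]=4  'bcdacdaddbccaabbcdcadcccc'
  #10 SA[10]=19  'bcdcadcccc'
  #11 SA[11]=28  'c'
  #12 SA[12]=15  'caabbcdcadcccc'
  #13 SA[13]=1  'caabcdacdaddbccaabbcdcadcccc'
  #14 SA[14]=22  'cadcccc'
  #15 SA[15]=27  'cc'
  #16 SA[16]=14  'ccaabbcdcadcccc'
  #17 SA[17]=0  'ccaabcdacdaddbccaabbcdcadcccc'
  #18 SA[18]=26  'ccc'
  #19 SA[19]=25  'cccc'
  #20 SA[20]=5  'cdacdaddbccaabbcdcadcccc'
  #21 SA[21]=8  'cdaddbccaabbcdcadcccc'
  #22 SA[22]=20  'cdcadcccc'
  #23 SA[23]=6  'dacdaddbccaabbcdcadcccc'
  #24 SA[24]=9  'daddbccaabbcdcadcccc'
  #25 SA[25]=12  'dbccaabbcdcadcccc'
  #26 SA[26]=21  'dcadcccc'
  #27 SA[27]=24  'dcccc'
  #28 SA[28]=11  'ddbccaabbcdcadcccc'

SA = [16, 2, 17, 3, 7, 23, 10, 18, 13, 4, 19, 28, 15, 1, 22, 27, 14, 0, 26, 25, 5, 8, 20, 6, 9, 12, 21, 24, 11]
[i] adj suffixes → lcp
  [1] 16/2 → 3 ('aab')
  [2] 2/17 → 1 ('a')
  [3] 17/3 → 2 ('ab')
  [4] 3/7 → 1 ('a')
  [5] 7/23 → 1 ('a')
  [6] 23/10 → 2 ('ad')
  [7] 10/18 → 0 ('')
  [8] 18/13 → 1 ('b')
  [9] 13/4 → 2 ('bc')
  [10] 4/19 → 3 ('bcd')
  [11] 19/28 → 0 ('')
  [12] 28/15 → 1 ('c')
  [13] 15/1 → 4 ('caab')
  [14] 1/22 → 2 ('ca')
  [15] 22/27 → 1 ('c')
  [16] 27/14 → 2 ('cc')
  [17] 14/0 → 5 ('ccaab')
  [18] 0/26 → 2 ('cc')
  [19] 26/25 → 3 ('ccc')
  [20] 25/5 → 1 ('c')
  [21] 5/8 → 3 ('cda')
  [22] 8/20 → 2 ('cd')
  [23] 20/6 → 0 ('')
  [24] 6/9 → 2 ('da')
  [25] 9/12 → 1 ('d')
  [26] 12/21 → 1 ('d')
  [27] 21/24 → 2 ('dc')
  [28] 24/11 → 1 ('d')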